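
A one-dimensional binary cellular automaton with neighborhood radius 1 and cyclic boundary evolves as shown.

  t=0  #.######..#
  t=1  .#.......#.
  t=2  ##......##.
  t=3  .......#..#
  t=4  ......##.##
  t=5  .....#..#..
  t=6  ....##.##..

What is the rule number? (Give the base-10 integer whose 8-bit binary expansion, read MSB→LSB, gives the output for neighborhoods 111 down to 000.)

  ###|.  b7=0 t=0,i=3
  ##.|.  b6=0 t=0,i=0
  #.#|#  b5=1 t=0,i=1
  #..|.  b4=0 t=0,i=8
  .##|.  b3=0 t=0,i=2
  .#.|#  b2=1 t=1,i=1
  ..#|#  b1=1 t=0,i=9
  ...|.  b0=0 t=1,i=3
  bits 00100110 = 38

38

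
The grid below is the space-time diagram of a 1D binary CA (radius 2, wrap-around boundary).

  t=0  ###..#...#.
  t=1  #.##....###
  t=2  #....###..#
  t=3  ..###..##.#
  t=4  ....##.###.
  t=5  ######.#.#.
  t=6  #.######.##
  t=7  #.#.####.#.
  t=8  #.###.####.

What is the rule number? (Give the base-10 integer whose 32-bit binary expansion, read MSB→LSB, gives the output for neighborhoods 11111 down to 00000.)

  ##### -> #   bit 31 = 1  t=5,i=2
  ####. -> #   bit 30 = 1  t=1,i=10
  ###.# -> #   bit 29 = 1  t=1,i=0
  ###.. -> #   bit 28 = 1  t=0,i=2
  ##.## -> .   bit 27 = 0  t=1,i=1
  ##.#. -> #   bit 26 = 1  t=3,i=9
  ##..# -> #   bit 25 = 1  t=0,i=3
  ##... -> .   bit 24 = 0  t=1,i=4
  #.### -> #   bit 23 = 1  t=0,i=0
  #.##. -> .   bit 22 = 0  t=1,i=2
  #.#.# -> #   bit 21 = 1  t=5,i=7
  #.#.. -> .   bit 20 = 0  t=3,i=10
  #..## -> .   bit 19 = 0  t=2,i=9
  #..#. -> .   bit 18 = 0  t=0,i=4
  #...# -> .   bit 17 = 0  t=0,i=7
  #.... -> #   bit 16 = 1  t=1,i=5
  .#### -> .   bit 15 = 0  t=1,i=9
  .###. -> .   bit 14 = 0  t=0,i=1
  .##.# -> #   bit 13 = 1  t=3,i=8
  .##.. -> .   bit 12 = 0  t=1,i=3
  .#.## -> #   bit 11 = 1  t=0,i=10
  .#.#. -> .   bit 10 = 0  t=5,i=8
  .#..# -> .   bit 9 = 0  t=3,i=0
  .#... -> .   bit 8 = 0  t=0,i=6
  ..### -> .   bit 7 = 0  t=1,i=8
  ..##. -> #   bit 6 = 1  t=2,i=10
  ..#.# -> #   bit 5 = 1  t=0,i=9
  ..#.. -> .   bit 4 = 0  t=0,i=5
  ...## -> #   bit 3 = 1  t=1,i=7
  ...#. -> #   bit 2 = 1  t=0,i=8
  ....# -> #   bit 1 = 1  t=1,i=6
  ..... -> #   bit 0 = 1  t=4,i=1
  bits 11110110101000010010100001101111 = 4137756783

4137756783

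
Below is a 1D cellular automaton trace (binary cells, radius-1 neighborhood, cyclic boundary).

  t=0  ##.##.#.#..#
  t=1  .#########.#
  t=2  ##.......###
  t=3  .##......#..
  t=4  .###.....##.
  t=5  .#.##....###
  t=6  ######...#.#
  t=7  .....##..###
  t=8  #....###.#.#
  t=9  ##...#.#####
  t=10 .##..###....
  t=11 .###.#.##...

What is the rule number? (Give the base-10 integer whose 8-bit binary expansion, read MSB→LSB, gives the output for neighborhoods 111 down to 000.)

124

  [7] ### => .  t=0,i=0
  [6] ##. => #  t=0,i=1
  [5] #.# => #  t=0,i=2
  [4] #.. => #  t=0,i=9
  [3] .## => #  t=0,i=3
  [2] .#. => #  t=0,i=6
  [1] ..# => .  t=0,i=10
  [0] ... => .  t=2,i=3
  bits 01111100 = 124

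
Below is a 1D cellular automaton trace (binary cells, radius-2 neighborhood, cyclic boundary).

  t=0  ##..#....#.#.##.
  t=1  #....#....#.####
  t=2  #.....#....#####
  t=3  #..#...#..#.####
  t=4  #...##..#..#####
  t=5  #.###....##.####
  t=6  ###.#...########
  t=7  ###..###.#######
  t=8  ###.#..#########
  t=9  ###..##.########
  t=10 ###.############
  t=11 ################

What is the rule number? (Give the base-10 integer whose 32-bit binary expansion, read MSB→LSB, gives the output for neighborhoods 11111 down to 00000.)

4174032713

  #####|#  b31=1 t=1,i=14
  ####.|#  b30=1 t=1,i=15
  ###.#|#  b29=1 t=5,i=0
  ###..|#  b28=1 t=1,i=0
  ##.##|#  b27=1 t=0,i=15
  ##.#.|.  b26=0 t=6,i=3
  ##..#|.  b25=0 t=0,i=2
  ##...|.  b24=0 t=1,i=1
  #.###|#  b23=1 t=1,i=12
  #.##.|#  b22=1 t=0,i=0
  #.#.#|.  b21=0 t=0,i=11
  #.#..|.  b20=0 t=6,i=4
  #..##|#  b19=1 t=4,i=10
  #..#.|.  b18=0 t=0,i=3
  #...#|#  b17=1 t=3,i=5
  #....|.  b16=0 t=0,i=6
  .####|#  b15=1 t=1,i=13
  .###.|.  b14=0 t=5,i=3
  .##.#|#  b13=1 t=0,i=14
  .##..|.  b12=0 t=0,i=1
  .#.##|#  b11=1 t=0,i=12
  .#.#.|#  b10=1 t=0,i=10
  .#..#|#  b9=1 t=3,i=8
  .#...|#  b8=1 t=0,i=5
  ..###|.  b7=0 t=2,i=11
  ..##.|#  b6=1 t=4,i=4
  ..#.#|.  b5=0 t=0,i=9
  ..#..|.  b4=0 t=0,i=4
  ...##|#  b3=1 t=2,i=10
  ...#.|.  b2=0 t=0,i=8
  ....#|.  b1=0 t=0,i=7
  .....|#  b0=1 t=2,i=3
  bits 11111000110010101010111101001001 = 4174032713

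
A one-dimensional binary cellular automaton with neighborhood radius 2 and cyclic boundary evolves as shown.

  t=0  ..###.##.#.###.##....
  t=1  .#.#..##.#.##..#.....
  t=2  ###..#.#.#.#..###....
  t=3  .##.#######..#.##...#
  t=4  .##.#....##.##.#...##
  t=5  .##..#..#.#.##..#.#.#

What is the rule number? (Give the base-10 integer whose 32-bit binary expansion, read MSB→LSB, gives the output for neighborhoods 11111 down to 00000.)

  ##### -> .   bit 31 = 0  t=3,i=6
  ####. -> #   bit 30 = 1  t=3,i=9
  ###.# -> .   bit 29 = 0  t=0,i=4
  ###.. -> #   bit 28 = 1  t=2,i=2
  ##.## -> .   bit 27 = 0  t=0,i=5
  ##.#. -> .   bit 26 = 0  t=0,i=8
  ##..# -> .   bit 25 = 0  t=1,i=13
  ##... -> .   bit 24 = 0  t=0,i=17
  #.### -> #   bit 23 = 1  t=0,i=11
  #.##. -> #   bit 22 = 1  t=0,i=6
  #.#.# -> #   bit 21 = 1  t=0,i=9
  #.#.. -> .   bit 20 = 0  t=1,i=3
  #..## -> #   bit 19 = 1  t=1,i=5
  #..#. -> #   bit 18 = 1  t=1,i=14
  #...# -> .   bit 17 = 0  t=3,i=18
  #.... -> .   bit 16 = 0  t=0,i=18
  .#### -> .   bit 15 = 0  t=3,i=5
  .###. -> #   bit 14 = 1  t=0,i=3
  .##.# -> #   bit 13 = 1  t=0,i=7
  .##.. -> .   bit 12 = 0  t=0,i=16
  .#.## -> .   bit 11 = 0  t=0,i=10
  .#.#. -> #   bit 10 = 1  t=1,i=2
  .#..# -> .   bit 9 = 0  t=1,i=4
  .#... -> #   bit 8 = 1  t=1,i=16
  ..### -> .   bit 7 = 0  t=0,i=2
  ..##. -> .   bit 6 = 0  t=1,i=6
  ..#.# -> #   bit 5 = 1  t=1,i=1
  ..#.. -> #   bit 4 = 1  t=1,i=15
  ...## -> #   bit 3 = 1  t=0,i=1
  ...#. -> #   bit 2 = 1  t=1,i=0
  ....# -> .   bit 1 = 0  t=0,i=0
  ..... -> .   bit 0 = 0  t=0,i=19
  bits 01010000111011000110010100111100 = 1357669692

1357669692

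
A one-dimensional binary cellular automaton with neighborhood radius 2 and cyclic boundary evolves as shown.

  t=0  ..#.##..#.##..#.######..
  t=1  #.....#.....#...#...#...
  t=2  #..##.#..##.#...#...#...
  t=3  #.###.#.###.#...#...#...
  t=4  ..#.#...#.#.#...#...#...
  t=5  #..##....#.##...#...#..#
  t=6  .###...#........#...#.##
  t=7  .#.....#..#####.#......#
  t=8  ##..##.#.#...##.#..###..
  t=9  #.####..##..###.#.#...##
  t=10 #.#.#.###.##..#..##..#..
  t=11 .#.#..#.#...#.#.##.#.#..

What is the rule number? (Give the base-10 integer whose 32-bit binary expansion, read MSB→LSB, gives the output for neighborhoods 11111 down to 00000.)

  #####|.  b31=0 t=0,i=18
  ####.|#  b30=1 t=0,i=20
  ###.#|#  b29=1 t=3,i=4
  ###..|.  b28=0 t=0,i=21
  ##.##|.  b27=0 t=6,i=0
  ##.#.|.  b26=0 t=2,i=5
  ##..#|#  b25=1 t=0,i=6
  ##...|.  b24=0 t=0,i=22
  #.###|#  b23=1 t=0,i=16
  #.##.|.  b22=0 t=0,i=4
  #.#.#|.  b21=0 t=3,i=6
  #.#..|#  b20=1 t=2,i=6
  #..##|#  b19=1 t=2,i=2
  #..#.|.  b18=0 t=0,i=7
  #...#|.  b17=0 t=1,i=14
  #....|.  b16=0 t=0,i=23
  .####|.  b15=0 t=0,i=17
  .###.|.  b14=0 t=3,i=3
  .##.#|#  b13=1 t=2,i=4
  .##..|.  b12=0 t=0,i=5
  .#.##|.  b11=0 t=0,i=3
  .#.#.|#  b10=1 t=4,i=3
  .#..#|.  b9=0 t=2,i=1
  .#...|.  b8=0 t=1,i=1
  ..###|.  b7=0 t=7,i=10
  ..##.|#  b6=1 t=2,i=3
  ..#.#|.  b5=0 t=0,i=2
  ..#..|#  b4=1 t=1,i=0
  ...##|#  b3=1 t=8,i=12
  ...#.|.  b2=0 t=0,i=1
  ....#|#  b1=1 t=0,i=0
  .....|#  b0=1 t=1,i=3
  bits 01100010100110000010010001011011 = 1654137947

1654137947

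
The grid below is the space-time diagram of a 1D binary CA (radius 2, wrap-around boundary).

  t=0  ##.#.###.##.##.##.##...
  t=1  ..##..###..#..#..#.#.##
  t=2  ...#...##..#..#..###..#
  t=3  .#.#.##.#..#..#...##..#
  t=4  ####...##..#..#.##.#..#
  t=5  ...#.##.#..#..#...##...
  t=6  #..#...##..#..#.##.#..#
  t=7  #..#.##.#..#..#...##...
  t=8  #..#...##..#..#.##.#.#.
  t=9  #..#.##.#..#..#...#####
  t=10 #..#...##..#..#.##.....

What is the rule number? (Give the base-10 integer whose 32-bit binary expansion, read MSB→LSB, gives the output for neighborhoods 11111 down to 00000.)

1009931321

  nb #####: next=.  (t=4,i=1, bit31=0)
  nb ####.: next=.  (t=4,i=2, bit30=0)
  nb ###.#: next=#  (t=0,i=7, bit29=1)
  nb ###..: next=#  (t=1,i=8, bit28=1)
  nb ##.##: next=#  (t=0,i=8, bit27=1)
  nb ##.#.: next=#  (t=0,i=2, bit26=1)
  nb ##..#: next=.  (t=1,i=0, bit25=0)
  nb ##...: next=.  (t=0,i=20, bit24=0)
  nb #.###: next=.  (t=0,i=5, bit23=0)
  nb #.##.: next=.  (t=0,i=9, bit22=0)
  nb #.#.#: next=#  (t=0,i=3, bit21=1)
  nb #.#..: next=#  (t=3,i=8, bit20=1)
  nb #..##: next=.  (t=1,i=1, bit19=0)
  nb #..#.: next=.  (t=1,i=10, bit18=0)
  nb #...#: next=#  (t=0,i=21, bit17=1)
  nb #....: next=.  (t=5,i=21, bit16=0)
  nb .####: next=.  (t=4,i=0, bit15=0)
  nb .###.: next=#  (t=0,i=6, bit14=1)
  nb .##.#: next=.  (t=0,i=1, bit13=0)
  nb .##..: next=#  (t=0,i=19, bit12=1)
  nb .#.##: next=.  (t=0,i=4, bit11=0)
  nb .#.#.: next=#  (t=1,i=18, bit10=1)
  nb .#..#: next=.  (t=1,i=12, bit9=0)
  nb .#...: next=.  (t=2,i=0, bit8=0)
  nb ..###: next=.  (t=1,i=6, bit7=0)
  nb ..##.: next=.  (t=0,i=0, bit6=0)
  nb ..#.#: next=#  (t=1,i=17, bit5=1)
  nb ..#..: next=#  (t=1,i=11, bit4=1)
  nb ...##: next=#  (t=0,i=22, bit3=1)
  nb ...#.: next=.  (t=2,i=2, bit2=0)
  nb ....#: next=.  (t=5,i=1, bit1=0)
  nb .....: next=#  (t=5,i=0, bit0=1)
  bits 00111100001100100101010000111001 = 1009931321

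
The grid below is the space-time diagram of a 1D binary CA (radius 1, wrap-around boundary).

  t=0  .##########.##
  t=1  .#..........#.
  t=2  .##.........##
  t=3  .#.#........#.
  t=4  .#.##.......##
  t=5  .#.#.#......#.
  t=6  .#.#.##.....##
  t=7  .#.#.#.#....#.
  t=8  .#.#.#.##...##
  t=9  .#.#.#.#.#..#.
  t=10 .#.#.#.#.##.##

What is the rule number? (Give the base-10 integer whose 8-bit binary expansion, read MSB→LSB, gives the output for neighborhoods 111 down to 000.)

  nb ###: next=.  (t=0,i=2, bit7=0)
  nb ##.: next=.  (t=0,i=10, bit6=0)
  nb #.#: next=.  (t=0,i=0, bit5=0)
  nb #..: next=#  (t=1,i=2, bit4=1)
  nb .##: next=#  (t=0,i=1, bit3=1)
  nb .#.: next=#  (t=1,i=1, bit2=1)
  nb ..#: next=.  (t=1,i=0, bit1=0)
  nb ...: next=.  (t=1,i=3, bit0=0)
  bits 00011100 = 28

28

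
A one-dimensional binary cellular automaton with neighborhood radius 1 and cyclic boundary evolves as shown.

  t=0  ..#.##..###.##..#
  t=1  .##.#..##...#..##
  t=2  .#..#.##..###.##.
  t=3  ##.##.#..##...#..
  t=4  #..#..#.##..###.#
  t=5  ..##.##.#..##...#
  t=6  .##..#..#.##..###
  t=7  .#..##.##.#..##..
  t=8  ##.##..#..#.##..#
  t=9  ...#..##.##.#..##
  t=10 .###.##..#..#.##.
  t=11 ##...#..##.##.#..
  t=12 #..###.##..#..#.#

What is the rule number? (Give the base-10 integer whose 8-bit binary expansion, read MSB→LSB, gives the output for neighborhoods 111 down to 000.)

  [7] ### => .  t=0,i=9
  [6] ##. => .  t=0,i=5
  [5] #.# => .  t=0,i=3
  [4] #.. => .  t=0,i=0
  [3] .## => #  t=0,i=4
  [2] .#. => #  t=0,i=2
  [1] ..# => #  t=0,i=1
  [0] ... => #  t=1,i=10
  bits 00001111 = 15

15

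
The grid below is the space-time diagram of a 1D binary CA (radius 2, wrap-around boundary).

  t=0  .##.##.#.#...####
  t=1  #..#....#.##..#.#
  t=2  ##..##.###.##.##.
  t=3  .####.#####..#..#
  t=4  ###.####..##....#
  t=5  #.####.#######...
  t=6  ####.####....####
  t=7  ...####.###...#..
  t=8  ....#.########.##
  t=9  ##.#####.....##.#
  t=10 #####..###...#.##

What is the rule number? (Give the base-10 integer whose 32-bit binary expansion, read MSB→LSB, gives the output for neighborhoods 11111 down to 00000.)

999021924

  nb #####: next=.  (t=3,i=8, bit31=0)
  nb ####.: next=.  (t=0,i=15, bit30=0)
  nb ###.#: next=#  (t=0,i=16, bit29=1)
  nb ###..: next=#  (t=3,i=10, bit28=1)
  nb ##.##: next=#  (t=0,i=0, bit27=1)
  nb ##.#.: next=.  (t=0,i=6, bit26=0)
  nb ##..#: next=#  (t=1,i=1, bit25=1)
  nb ##...: next=#  (t=4,i=12, bit24=1)
  nb #.###: next=#  (t=2,i=7, bit23=1)
  nb #.##.: next=.  (t=0,i=1, bit22=0)
  nb #.#.#: next=.  (t=0,i=7, bit21=0)
  nb #.#..: next=.  (t=0,i=9, bit20=0)
  nb #..##: next=#  (t=2,i=3, bit19=1)
  nb #..#.: next=.  (t=1,i=2, bit18=0)
  nb #...#: next=#  (t=0,i=11, bit17=1)
  nb #....: next=#  (t=1,i=5, bit16=1)
  nb .####: next=#  (t=0,i=14, bit15=1)
  nb .###.: next=#  (t=2,i=8, bit14=1)
  nb .##.#: next=.  (t=0,i=2, bit13=0)
  nb .##..: next=#  (t=1,i=0, bit12=1)
  nb .#.##: next=#  (t=1,i=9, bit11=1)
  nb .#.#.: next=#  (t=0,i=8, bit10=1)
  nb .#..#: next=.  (t=3,i=14, bit9=0)
  nb .#...: next=#  (t=0,i=10, bit8=1)
  nb ..###: next=.  (t=0,i=13, bit7=0)
  nb ..##.: next=#  (t=2,i=4, bit6=1)
  nb ..#.#: next=#  (t=1,i=8, bit5=1)
  nb ..#..: next=.  (t=1,i=3, bit4=0)
  nb ...##: next=.  (t=0,i=12, bit3=0)
  nb ...#.: next=#  (t=1,i=7, bit2=1)
  nb ....#: next=.  (t=1,i=6, bit1=0)
  nb .....: next=.  (t=7,i=0, bit0=0)
  bits 00111011100010111101110101100100 = 999021924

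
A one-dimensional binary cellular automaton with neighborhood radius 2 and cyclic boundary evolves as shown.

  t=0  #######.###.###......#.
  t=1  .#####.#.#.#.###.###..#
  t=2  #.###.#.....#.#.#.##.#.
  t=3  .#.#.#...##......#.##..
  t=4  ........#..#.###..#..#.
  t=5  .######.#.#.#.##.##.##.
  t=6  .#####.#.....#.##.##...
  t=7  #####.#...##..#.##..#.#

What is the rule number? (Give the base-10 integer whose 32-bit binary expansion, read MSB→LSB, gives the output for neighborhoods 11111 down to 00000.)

3708086427

  nb #####: next=#  (t=0,i=2, bit31=1)
  nb ####.: next=#  (t=0,i=5, bit30=1)
  nb ###.#: next=.  (t=0,i=6, bit29=0)
  nb ###..: next=#  (t=0,i=14, bit28=1)
  nb ##.##: next=#  (t=0,i=7, bit27=1)
  nb ##.#.: next=#  (t=1,i=6, bit26=1)
  nb ##..#: next=.  (t=1,i=20, bit25=0)
  nb ##...: next=#  (t=0,i=15, bit24=1)
  nb #.###: next=.  (t=0,i=0, bit23=0)
  nb #.##.: next=.  (t=2,i=18, bit22=0)
  nb #.#.#: next=.  (t=1,i=7, bit21=0)
  nb #.#..: next=.  (t=2,i=6, bit20=0)
  nb #..##: next=.  (t=5,i=0, bit19=0)
  nb #..#.: next=#  (t=1,i=21, bit18=1)
  nb #...#: next=.  (t=3,i=7, bit17=0)
  nb #....: next=.  (t=0,i=16, bit16=0)
  nb .####: next=#  (t=0,i=1, bit15=1)
  nb .###.: next=#  (t=0,i=9, bit14=1)
  nb .##.#: next=#  (t=2,i=19, bit13=1)
  nb .##..: next=.  (t=3,i=10, bit12=0)
  nb .#.##: next=#  (t=0,i=22, bit11=1)
  nb .#.#.: next=.  (t=1,i=8, bit10=0)
  nb .#..#: next=.  (t=4,i=9, bit9=0)
  nb .#...: next=.  (t=2,i=7, bit8=0)
  nb ..###: next=#  (t=5,i=1, bit7=1)
  nb ..##.: next=.  (t=3,i=9, bit6=0)
  nb ..#.#: next=.  (t=0,i=21, bit5=0)
  nb ..#..: next=#  (t=4,i=8, bit4=1)
  nb ...##: next=#  (t=3,i=8, bit3=1)
  nb ...#.: next=.  (t=0,i=20, bit2=0)
  nb ....#: next=#  (t=0,i=19, bit1=1)
  nb .....: next=#  (t=0,i=17, bit0=1)
  bits 11011101000001001110100010011011 = 3708086427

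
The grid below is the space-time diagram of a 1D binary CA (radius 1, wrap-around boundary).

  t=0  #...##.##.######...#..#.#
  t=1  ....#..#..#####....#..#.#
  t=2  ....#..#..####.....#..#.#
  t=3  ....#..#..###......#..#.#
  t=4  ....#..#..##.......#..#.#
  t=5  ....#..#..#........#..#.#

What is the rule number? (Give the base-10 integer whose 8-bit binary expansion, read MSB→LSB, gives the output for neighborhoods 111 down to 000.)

140

  [7] ### => #  t=0,i=11
  [6] ##. => .  t=0,i=0
  [5] #.# => .  t=0,i=6
  [4] #.. => .  t=0,i=1
  [3] .## => #  t=0,i=4
  [2] .#. => #  t=0,i=19
  [1] ..# => .  t=0,i=3
  [0] ... => .  t=0,i=2
  bits 10001100 = 140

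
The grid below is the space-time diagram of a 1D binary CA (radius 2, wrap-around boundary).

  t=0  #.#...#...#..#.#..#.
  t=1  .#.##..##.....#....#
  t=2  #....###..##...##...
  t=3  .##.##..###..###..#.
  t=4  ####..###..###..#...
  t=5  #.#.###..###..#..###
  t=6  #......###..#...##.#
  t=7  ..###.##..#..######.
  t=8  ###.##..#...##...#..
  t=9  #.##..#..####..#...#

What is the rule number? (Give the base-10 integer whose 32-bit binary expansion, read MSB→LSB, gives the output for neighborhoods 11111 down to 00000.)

1779115465

  ##### -> .   bit 31 = 0  t=7,i=15
  ####. -> #   bit 30 = 1  t=4,i=2
  ###.# -> #   bit 29 = 1  t=5,i=0
  ###.. -> .   bit 28 = 0  t=2,i=7
  ##.## -> #   bit 27 = 1  t=3,i=3
  ##.#. -> .   bit 26 = 0  t=5,i=1
  ##..# -> #   bit 25 = 1  t=1,i=5
  ##... -> .   bit 24 = 0  t=1,i=9
  #.### -> .   bit 23 = 0  t=5,i=4
  #.##. -> .   bit 22 = 0  t=1,i=3
  #.#.# -> .   bit 21 = 0  t=0,i=0
  #.#.. -> .   bit 20 = 0  t=0,i=2
  #..## -> #   bit 19 = 1  t=1,i=6
  #..#. -> .   bit 18 = 0  t=0,i=12
  #...# -> #   bit 17 = 1  t=0,i=4
  #.... -> #   bit 16 = 1  t=1,i=10
  .#### -> .   bit 15 = 0  t=4,i=1
  .###. -> .   bit 14 = 0  t=2,i=6
  .##.# -> #   bit 13 = 1  t=3,i=2
  .##.. -> .   bit 12 = 0  t=1,i=4
  .#.## -> .   bit 11 = 0  t=1,i=2
  .#.#. -> #   bit 10 = 1  t=0,i=1
  .#..# -> .   bit 9 = 0  t=0,i=11
  .#... -> #   bit 8 = 1  t=0,i=3
  ..### -> #   bit 7 = 1  t=2,i=5
  ..##. -> #   bit 6 = 1  t=1,i=7
  ..#.# -> .   bit 5 = 0  t=0,i=13
  ..#.. -> .   bit 4 = 0  t=0,i=6
  ...## -> #   bit 3 = 1  t=2,i=4
  ...#. -> .   bit 2 = 0  t=0,i=5
  ....# -> .   bit 1 = 0  t=1,i=12
  ..... -> #   bit 0 = 1  t=1,i=11
  bits 01101010000010110010010111001001 = 1779115465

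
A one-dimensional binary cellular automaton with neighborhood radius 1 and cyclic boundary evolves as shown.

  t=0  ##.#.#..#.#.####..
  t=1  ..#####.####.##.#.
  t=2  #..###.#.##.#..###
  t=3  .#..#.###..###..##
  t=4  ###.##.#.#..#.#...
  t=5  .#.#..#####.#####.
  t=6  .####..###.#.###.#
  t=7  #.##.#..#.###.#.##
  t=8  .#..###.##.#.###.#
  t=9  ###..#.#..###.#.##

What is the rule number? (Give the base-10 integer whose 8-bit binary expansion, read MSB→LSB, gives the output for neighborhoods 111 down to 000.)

181

  [7] ### => #  t=0,i=13
  [6] ##. => .  t=0,i=1
  [5] #.# => #  t=0,i=2
  [4] #.. => #  t=0,i=6
  [3] .## => .  t=0,i=0
  [2] .#. => #  t=0,i=3
  [1] ..# => .  t=0,i=7
  [0] ... => #  t=1,i=0
  bits 10110101 = 181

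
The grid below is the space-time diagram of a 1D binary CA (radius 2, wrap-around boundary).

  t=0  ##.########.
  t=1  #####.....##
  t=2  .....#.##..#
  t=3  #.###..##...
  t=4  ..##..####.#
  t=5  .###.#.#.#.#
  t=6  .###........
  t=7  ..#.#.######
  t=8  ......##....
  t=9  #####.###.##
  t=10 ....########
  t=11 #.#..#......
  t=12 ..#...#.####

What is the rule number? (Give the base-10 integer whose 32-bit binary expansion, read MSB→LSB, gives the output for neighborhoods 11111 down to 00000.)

  nb #####: next=.  (t=0,i=5, bit31=0)
  nb ####.: next=.  (t=0,i=9, bit30=0)
  nb ###.#: next=#  (t=0,i=10, bit29=1)
  nb ###..: next=.  (t=1,i=4, bit28=0)
  nb ##.##: next=#  (t=0,i=2, bit27=1)
  nb ##.#.: next=.  (t=4,i=10, bit26=0)
  nb ##..#: next=.  (t=2,i=9, bit25=0)
  nb ##...: next=#  (t=1,i=5, bit24=1)
  nb #.###: next=#  (t=0,i=3, bit23=1)
  nb #.##.: next=#  (t=0,i=0, bit22=1)
  nb #.#.#: next=.  (t=5,i=5, bit21=0)
  nb #.#..: next=#  (t=4,i=11, bit20=1)
  nb #..##: next=#  (t=3,i=6, bit19=1)
  nb #..#.: next=.  (t=2,i=10, bit18=0)
  nb #...#: next=.  (t=3,i=10, bit17=0)
  nb #....: next=.  (t=1,i=6, bit16=0)
  nb .####: next=#  (t=0,i=4, bit15=1)
  nb .###.: next=#  (t=3,i=3, bit14=1)
  nb .##.#: next=#  (t=0,i=1, bit13=1)
  nb .##..: next=#  (t=2,i=8, bit12=1)
  nb .#.##: next=.  (t=2,i=6, bit11=0)
  nb .#.#.: next=.  (t=5,i=6, bit10=0)
  nb .#..#: next=.  (t=4,i=0, bit9=0)
  nb .#...: next=#  (t=2,i=0, bit8=1)
  nb ..###: next=.  (t=1,i=10, bit7=0)
  nb ..##.: next=#  (t=3,i=7, bit6=1)
  nb ..#.#: next=.  (t=2,i=5, bit5=0)
  nb ..#..: next=.  (t=2,i=11, bit4=0)
  nb ...##: next=.  (t=1,i=9, bit3=0)
  nb ...#.: next=#  (t=2,i=4, bit2=1)
  nb ....#: next=#  (t=1,i=8, bit1=1)
  nb .....: next=#  (t=1,i=7, bit0=1)
  bits 00101001110110001111000101000111 = 702083399

702083399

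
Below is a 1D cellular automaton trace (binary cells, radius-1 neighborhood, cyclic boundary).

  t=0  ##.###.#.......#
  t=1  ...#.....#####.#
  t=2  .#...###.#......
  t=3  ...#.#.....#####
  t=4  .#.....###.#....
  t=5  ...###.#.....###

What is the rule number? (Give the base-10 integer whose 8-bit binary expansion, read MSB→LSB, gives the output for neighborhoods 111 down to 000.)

  ###|.  b7=0 t=0,i=0
  ##.|.  b6=0 t=0,i=1
  #.#|.  b5=0 t=0,i=2
  #..|.  b4=0 t=0,i=8
  .##|#  b3=1 t=0,i=3
  .#.|.  b2=0 t=0,i=7
  ..#|.  b1=0 t=0,i=14
  ...|#  b0=1 t=0,i=9
  bits 00001001 = 9

9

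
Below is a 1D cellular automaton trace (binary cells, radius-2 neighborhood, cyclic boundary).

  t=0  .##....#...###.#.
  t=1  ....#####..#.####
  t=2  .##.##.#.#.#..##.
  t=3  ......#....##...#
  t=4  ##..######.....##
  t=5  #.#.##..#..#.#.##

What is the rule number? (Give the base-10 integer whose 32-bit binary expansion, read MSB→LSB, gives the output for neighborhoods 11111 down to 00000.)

1712423862

  [31] ##### => .  t=1,i=6
  [30] ####. => #  t=1,i=7
  [29] ###.# => #  t=0,i=13
  [28] ###.. => .  t=1,i=8
  [27] ##.## => .  t=2,i=3
  [26] ##.#. => #  t=0,i=14
  [25] ##..# => #  t=1,i=9
  [24] ##... => .  t=0,i=3
  [23] #.### => .  t=1,i=13
  [22] #.##. => .  t=2,i=4
  [21] #.#.# => .  t=2,i=7
  [20] #.#.. => #  t=0,i=15
  [19] #..## => .  t=0,i=0
  [18] #..#. => .  t=1,i=10
  [17] #...# => .  t=0,i=9
  [16] #.... => #  t=0,i=4
  [15] .#### => #  t=1,i=5
  [14] .###. => .  t=0,i=12
  [13] .##.# => .  t=2,i=2
  [12] .##.. => .  t=0,i=2
  [11] .#.## => .  t=1,i=12
  [10] .#.#. => .  t=2,i=8
  [9] .#..# => #  t=0,i=16
  [8] .#... => #  t=0,i=8
  [7] ..### => #  t=0,i=11
  [6] ..##. => .  t=0,i=1
  [5] ..#.# => #  t=1,i=11
  [4] ..#.. => #  t=0,i=7
  [3] ...## => .  t=0,i=10
  [2] ...#. => #  t=0,i=6
  [1] ....# => #  t=0,i=5
  [0] ..... => .  t=3,i=2
  bits 01100110000100011000001110110110 = 1712423862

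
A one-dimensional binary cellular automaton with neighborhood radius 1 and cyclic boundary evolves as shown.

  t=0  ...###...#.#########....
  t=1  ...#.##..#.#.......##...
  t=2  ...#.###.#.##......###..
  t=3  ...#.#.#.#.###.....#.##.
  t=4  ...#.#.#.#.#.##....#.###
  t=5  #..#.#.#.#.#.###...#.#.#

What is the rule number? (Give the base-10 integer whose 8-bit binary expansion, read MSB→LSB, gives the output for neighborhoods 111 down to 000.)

  [7] ### => .  t=0,i=4
  [6] ##. => #  t=0,i=5
  [5] #.# => .  t=0,i=10
  [4] #.. => #  t=0,i=6
  [3] .## => #  t=0,i=3
  [2] .#. => #  t=0,i=9
  [1] ..# => .  t=0,i=2
  [0] ... => .  t=0,i=0
  bits 01011100 = 92

92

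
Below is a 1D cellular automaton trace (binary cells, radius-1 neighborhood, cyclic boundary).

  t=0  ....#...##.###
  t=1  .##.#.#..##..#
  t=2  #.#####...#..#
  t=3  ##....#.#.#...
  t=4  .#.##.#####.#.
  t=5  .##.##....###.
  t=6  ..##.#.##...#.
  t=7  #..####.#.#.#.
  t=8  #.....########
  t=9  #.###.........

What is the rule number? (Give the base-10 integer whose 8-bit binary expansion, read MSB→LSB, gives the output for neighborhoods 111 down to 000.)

101

  ###|.  b7=0 t=0,i=12
  ##.|#  b6=1 t=0,i=9
  #.#|#  b5=1 t=0,i=10
  #..|.  b4=0 t=0,i=0
  .##|.  b3=0 t=0,i=8
  .#.|#  b2=1 t=0,i=4
  ..#|.  b1=0 t=0,i=3
  ...|#  b0=1 t=0,i=1
  bits 01100101 = 101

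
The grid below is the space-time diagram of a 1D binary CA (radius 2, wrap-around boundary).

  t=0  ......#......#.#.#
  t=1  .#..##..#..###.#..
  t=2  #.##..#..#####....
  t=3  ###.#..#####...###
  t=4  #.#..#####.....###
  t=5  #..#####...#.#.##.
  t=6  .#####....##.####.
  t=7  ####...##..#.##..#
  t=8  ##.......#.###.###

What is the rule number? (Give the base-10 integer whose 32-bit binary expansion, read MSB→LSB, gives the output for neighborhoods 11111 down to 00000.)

2733238950

  ##### -> #   bit 31 = 1  t=2,i=11
  ####. -> .   bit 30 = 0  t=2,i=12
  ###.# -> #   bit 29 = 1  t=1,i=13
  ###.. -> .   bit 28 = 0  t=2,i=13
  ##.## -> .   bit 27 = 0  t=6,i=12
  ##.#. -> .   bit 26 = 0  t=1,i=14
  ##..# -> #   bit 25 = 1  t=1,i=6
  ##... -> .   bit 24 = 0  t=2,i=14
  #.### -> #   bit 23 = 1  t=6,i=13
  #.##. -> #   bit 22 = 1  t=2,i=2
  #.#.# -> #   bit 21 = 1  t=0,i=15
  #.#.. -> .   bit 20 = 0  t=0,i=17
  #..## -> #   bit 19 = 1  t=1,i=3
  #..#. -> .   bit 18 = 0  t=1,i=7
  #...# -> .   bit 17 = 0  t=1,i=17
  #.... -> #   bit 16 = 1  t=0,i=1
  .#### -> #   bit 15 = 1  t=2,i=10
  .###. -> #   bit 14 = 1  t=1,i=12
  .##.# -> #   bit 13 = 1  t=5,i=16
  .##.. -> .   bit 12 = 0  t=1,i=5
  .#.## -> #   bit 11 = 1  t=2,i=1
  .#.#. -> .   bit 10 = 0  t=0,i=14
  .#..# -> #   bit 9 = 1  t=1,i=2
  .#... -> .   bit 8 = 0  t=0,i=0
  ..### -> #   bit 7 = 1  t=1,i=11
  ..##. -> .   bit 6 = 0  t=1,i=4
  ..#.# -> #   bit 5 = 1  t=0,i=13
  ..#.. -> .   bit 4 = 0  t=0,i=6
  ...## -> .   bit 3 = 0  t=3,i=14
  ...#. -> #   bit 2 = 1  t=0,i=5
  ....# -> #   bit 1 = 1  t=0,i=4
  ..... -> .   bit 0 = 0  t=0,i=2
  bits 10100010111010011110101010100110 = 2733238950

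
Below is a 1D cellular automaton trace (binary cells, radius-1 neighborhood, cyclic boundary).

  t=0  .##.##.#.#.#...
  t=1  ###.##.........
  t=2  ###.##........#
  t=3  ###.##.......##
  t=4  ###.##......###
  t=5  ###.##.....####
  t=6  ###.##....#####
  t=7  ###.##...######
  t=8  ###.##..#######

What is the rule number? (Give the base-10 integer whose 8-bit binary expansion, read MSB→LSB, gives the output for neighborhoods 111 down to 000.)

  ###|#  b7=1 t=1,i=1
  ##.|#  b6=1 t=0,i=2
  #.#|.  b5=0 t=0,i=3
  #..|.  b4=0 t=0,i=12
  .##|#  b3=1 t=0,i=1
  .#.|.  b2=0 t=0,i=7
  ..#|#  b1=1 t=0,i=0
  ...|.  b0=0 t=0,i=13
  bits 11001010 = 202

202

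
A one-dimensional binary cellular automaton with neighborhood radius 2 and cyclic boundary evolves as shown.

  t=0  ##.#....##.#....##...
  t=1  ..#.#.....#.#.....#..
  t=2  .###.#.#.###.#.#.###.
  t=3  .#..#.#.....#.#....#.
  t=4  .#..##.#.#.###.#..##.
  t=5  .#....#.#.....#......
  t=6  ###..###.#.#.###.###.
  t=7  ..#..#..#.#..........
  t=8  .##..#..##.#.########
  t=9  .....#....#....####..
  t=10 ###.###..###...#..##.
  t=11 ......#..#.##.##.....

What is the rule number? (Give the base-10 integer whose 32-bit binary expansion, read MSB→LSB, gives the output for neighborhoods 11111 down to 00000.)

2499806645

  [31] ##### => #  t=8,i=15
  [30] ####. => .  t=8,i=19
  [29] ###.# => .  t=2,i=3
  [28] ###.. => #  t=2,i=19
  [27] ##.## => .  t=6,i=16
  [26] ##.#. => #  t=0,i=2
  [25] ##..# => .  t=2,i=20
  [24] ##... => #  t=0,i=18
  [23] #.### => .  t=2,i=9
  [22] #.##. => .  t=8,i=1
  [21] #.#.# => .  t=2,i=5
  [20] #.#.. => .  t=0,i=3
  [19] #..## => .  t=2,i=0
  [18] #..#. => .  t=3,i=0
  [17] #...# => .  t=0,i=19
  [16] #.... => .  t=0,i=5
  [15] .#### => .  t=8,i=14
  [14] .###. => .  t=2,i=2
  [13] .##.# => .  t=0,i=1
  [12] .##.. => .  t=0,i=17
  [11] .#.## => .  t=2,i=8
  [10] .#.#. => #  t=1,i=3
  [9] .#..# => .  t=3,i=2
  [8] .#... => #  t=0,i=4
  [7] ..### => #  t=2,i=1
  [6] ..##. => .  t=0,i=0
  [5] ..#.# => #  t=1,i=2
  [4] ..#.. => #  t=1,i=18
  [3] ...## => .  t=0,i=7
  [2] ...#. => #  t=1,i=1
  [1] ....# => .  t=0,i=6
  [0] ..... => #  t=1,i=7
  bits 10010101000000000000010110110101 = 2499806645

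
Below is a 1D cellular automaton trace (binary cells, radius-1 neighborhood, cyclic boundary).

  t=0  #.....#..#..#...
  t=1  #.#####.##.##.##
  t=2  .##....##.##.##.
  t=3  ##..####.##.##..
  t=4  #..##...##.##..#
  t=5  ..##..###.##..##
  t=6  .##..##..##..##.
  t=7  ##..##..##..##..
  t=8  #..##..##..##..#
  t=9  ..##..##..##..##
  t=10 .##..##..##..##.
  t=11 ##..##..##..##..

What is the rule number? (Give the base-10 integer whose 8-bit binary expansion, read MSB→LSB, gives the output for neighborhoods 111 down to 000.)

47

  ###|.  b7=0 t=1,i=3
  ##.|.  b6=0 t=1,i=0
  #.#|#  b5=1 t=1,i=1
  #..|.  b4=0 t=0,i=1
  .##|#  b3=1 t=1,i=2
  .#.|#  b2=1 t=0,i=0
  ..#|#  b1=1 t=0,i=5
  ...|#  b0=1 t=0,i=2
  bits 00101111 = 47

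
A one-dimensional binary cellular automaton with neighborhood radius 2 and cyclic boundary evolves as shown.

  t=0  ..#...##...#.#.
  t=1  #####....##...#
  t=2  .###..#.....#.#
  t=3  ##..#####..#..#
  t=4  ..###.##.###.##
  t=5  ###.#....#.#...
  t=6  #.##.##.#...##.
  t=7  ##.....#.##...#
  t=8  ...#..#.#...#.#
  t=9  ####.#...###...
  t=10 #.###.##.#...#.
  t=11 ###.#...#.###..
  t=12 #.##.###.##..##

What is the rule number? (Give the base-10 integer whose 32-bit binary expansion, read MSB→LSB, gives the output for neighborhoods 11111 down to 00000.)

  [31] ##### => #  t=1,i=1
  [30] ####. => #  t=1,i=3
  [29] ###.# => #  t=4,i=4
  [28] ###.. => .  t=1,i=4
  [27] ##.## => .  t=4,i=5
  [26] ##.#. => #  t=5,i=3
  [25] ##..# => #  t=2,i=4
  [24] ##... => .  t=0,i=8
  [23] #.### => #  t=2,i=1
  [22] #.##. => .  t=4,i=6
  [21] #.#.# => #  t=2,i=14
  [20] #.#.. => .  t=0,i=13
  [19] #..## => #  t=3,i=3
  [18] #..#. => #  t=2,i=5
  [17] #...# => #  t=0,i=0
  [16] #.... => #  t=1,i=6
  [15] .#### => .  t=1,i=0
  [14] .###. => .  t=2,i=2
  [13] .##.# => .  t=4,i=7
  [12] .##.. => .  t=0,i=7
  [11] .#.## => #  t=2,i=0
  [10] .#.#. => .  t=0,i=12
  [9] .#..# => .  t=3,i=12
  [8] .#... => #  t=0,i=3
  [7] ..### => #  t=1,i=14
  [6] ..##. => .  t=0,i=6
  [5] ..#.# => .  t=0,i=11
  [4] ..#.. => #  t=0,i=2
  [3] ...## => .  t=0,i=5
  [2] ...#. => #  t=0,i=1
  [1] ....# => .  t=1,i=7
  [0] ..... => .  t=2,i=9
  bits 11100110101011110000100110010100 = 3870230932

3870230932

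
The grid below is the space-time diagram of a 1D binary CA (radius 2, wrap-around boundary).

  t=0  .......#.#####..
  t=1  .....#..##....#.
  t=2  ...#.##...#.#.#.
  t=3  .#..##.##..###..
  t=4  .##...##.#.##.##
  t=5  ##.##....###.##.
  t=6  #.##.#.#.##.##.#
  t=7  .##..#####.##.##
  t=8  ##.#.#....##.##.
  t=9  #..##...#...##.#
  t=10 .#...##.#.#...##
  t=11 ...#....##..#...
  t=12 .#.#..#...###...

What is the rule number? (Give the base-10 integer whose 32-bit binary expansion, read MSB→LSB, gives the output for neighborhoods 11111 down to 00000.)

199642770

  [31] ##### => .  t=0,i=11
  [30] ####. => .  t=0,i=12
  [29] ###.# => .  t=5,i=11
  [28] ###.. => .  t=0,i=13
  [27] ##.## => #  t=3,i=6
  [26] ##.#. => .  t=4,i=8
  [25] ##..# => #  t=3,i=9
  [24] ##... => #  t=0,i=14
  [23] #.### => #  t=0,i=9
  [22] #.##. => #  t=2,i=5
  [21] #.#.# => #  t=2,i=12
  [20] #.#.. => .  t=2,i=14
  [19] #..## => .  t=1,i=7
  [18] #..#. => #  t=11,i=11
  [17] #...# => #  t=2,i=8
  [16] #.... => .  t=0,i=15
  [15] .#### => .  t=0,i=10
  [14] .###. => #  t=3,i=12
  [13] .##.# => .  t=3,i=5
  [12] .##.. => .  t=1,i=9
  [11] .#.## => #  t=0,i=8
  [10] .#.#. => #  t=2,i=11
  [9] .#..# => #  t=1,i=6
  [8] .#... => .  t=1,i=15
  [7] ..### => #  t=3,i=11
  [6] ..##. => .  t=1,i=8
  [5] ..#.# => .  t=0,i=7
  [4] ..#.. => #  t=1,i=5
  [3] ...## => .  t=4,i=5
  [2] ...#. => .  t=0,i=6
  [1] ....# => #  t=0,i=5
  [0] ..... => .  t=0,i=0
  bits 00001011111001100100111010010010 = 199642770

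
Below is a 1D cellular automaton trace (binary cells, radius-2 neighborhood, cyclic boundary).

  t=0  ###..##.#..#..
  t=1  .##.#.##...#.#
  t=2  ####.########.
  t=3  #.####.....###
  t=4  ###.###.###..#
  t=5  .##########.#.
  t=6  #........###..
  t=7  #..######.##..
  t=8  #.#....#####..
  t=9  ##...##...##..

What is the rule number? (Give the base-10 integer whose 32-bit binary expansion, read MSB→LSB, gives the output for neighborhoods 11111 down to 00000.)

  [31] ##### => .  t=2,i=7
  [30] ####. => #  t=2,i=2
  [29] ###.# => #  t=2,i=3
  [28] ###.. => #  t=0,i=2
  [27] ##.## => #  t=2,i=4
  [26] ##.#. => #  t=0,i=7
  [25] ##..# => .  t=0,i=3
  [24] ##... => #  t=1,i=8
  [23] #.### => #  t=2,i=0
  [22] #.##. => #  t=1,i=1
  [21] #.#.# => .  t=1,i=4
  [20] #.#.. => .  t=0,i=8
  [19] #..## => #  t=0,i=4
  [18] #..#. => .  t=0,i=10
  [17] #...# => #  t=1,i=9
  [16] #.... => .  t=3,i=7
  [15] .#### => .  t=2,i=1
  [14] .###. => #  t=0,i=1
  [13] .##.# => #  t=0,i=6
  [12] .##.. => #  t=1,i=7
  [11] .#.## => #  t=1,i=0
  [10] .#.#. => #  t=1,i=12
  [9] .#..# => .  t=0,i=9
  [8] .#... => .  t=6,i=1
  [7] ..### => .  t=0,i=0
  [6] ..##. => .  t=0,i=5
  [5] ..#.# => #  t=1,i=11
  [4] ..#.. => #  t=0,i=11
  [3] ...## => #  t=3,i=10
  [2] ...#. => #  t=1,i=10
  [1] ....# => #  t=3,i=9
  [0] ..... => #  t=3,i=8
  bits 01111101110010100111110000111111 = 2110422079

2110422079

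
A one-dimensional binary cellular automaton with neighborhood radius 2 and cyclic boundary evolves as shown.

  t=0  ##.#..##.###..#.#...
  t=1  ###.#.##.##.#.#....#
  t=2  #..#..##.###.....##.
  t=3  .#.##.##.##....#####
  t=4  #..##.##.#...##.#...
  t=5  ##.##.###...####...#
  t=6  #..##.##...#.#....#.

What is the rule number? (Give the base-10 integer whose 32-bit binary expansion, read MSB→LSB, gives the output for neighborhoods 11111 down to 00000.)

113304190

  ##### -> .   bit 31 = 0  t=3,i=17
  ####. -> .   bit 30 = 0  t=1,i=1
  ###.# -> .   bit 29 = 0  t=1,i=2
  ###.. -> .   bit 28 = 0  t=0,i=11
  ##.## -> .   bit 27 = 0  t=0,i=8
  ##.#. -> #   bit 26 = 1  t=0,i=2
  ##..# -> #   bit 25 = 1  t=0,i=12
  ##... -> .   bit 24 = 0  t=2,i=12
  #.### -> #   bit 23 = 1  t=0,i=9
  #.##. -> #   bit 22 = 1  t=1,i=6
  #.#.# -> .   bit 21 = 0  t=1,i=4
  #.#.. -> .   bit 20 = 0  t=0,i=3
  #..## -> .   bit 19 = 0  t=0,i=5
  #..#. -> .   bit 18 = 0  t=0,i=13
  #...# -> .   bit 17 = 0  t=0,i=18
  #.... -> .   bit 16 = 0  t=1,i=16
  .#### -> #   bit 15 = 1  t=1,i=0
  .###. -> #   bit 14 = 1  t=0,i=10
  .##.# -> #   bit 13 = 1  t=0,i=1
  .##.. -> .   bit 12 = 0  t=3,i=10
  .#.## -> .   bit 11 = 0  t=1,i=5
  .#.#. -> .   bit 10 = 0  t=0,i=15
  .#..# -> #   bit 9 = 1  t=0,i=4
  .#... -> .   bit 8 = 0  t=0,i=17
  ..### -> .   bit 7 = 0  t=1,i=19
  ..##. -> #   bit 6 = 1  t=0,i=0
  ..#.# -> #   bit 5 = 1  t=0,i=14
  ..#.. -> #   bit 4 = 1  t=2,i=3
  ...## -> #   bit 3 = 1  t=0,i=19
  ...#. -> #   bit 2 = 1  t=4,i=19
  ....# -> #   bit 1 = 1  t=1,i=17
  ..... -> .   bit 0 = 0  t=2,i=14
  bits 00000110110000001110001001111110 = 113304190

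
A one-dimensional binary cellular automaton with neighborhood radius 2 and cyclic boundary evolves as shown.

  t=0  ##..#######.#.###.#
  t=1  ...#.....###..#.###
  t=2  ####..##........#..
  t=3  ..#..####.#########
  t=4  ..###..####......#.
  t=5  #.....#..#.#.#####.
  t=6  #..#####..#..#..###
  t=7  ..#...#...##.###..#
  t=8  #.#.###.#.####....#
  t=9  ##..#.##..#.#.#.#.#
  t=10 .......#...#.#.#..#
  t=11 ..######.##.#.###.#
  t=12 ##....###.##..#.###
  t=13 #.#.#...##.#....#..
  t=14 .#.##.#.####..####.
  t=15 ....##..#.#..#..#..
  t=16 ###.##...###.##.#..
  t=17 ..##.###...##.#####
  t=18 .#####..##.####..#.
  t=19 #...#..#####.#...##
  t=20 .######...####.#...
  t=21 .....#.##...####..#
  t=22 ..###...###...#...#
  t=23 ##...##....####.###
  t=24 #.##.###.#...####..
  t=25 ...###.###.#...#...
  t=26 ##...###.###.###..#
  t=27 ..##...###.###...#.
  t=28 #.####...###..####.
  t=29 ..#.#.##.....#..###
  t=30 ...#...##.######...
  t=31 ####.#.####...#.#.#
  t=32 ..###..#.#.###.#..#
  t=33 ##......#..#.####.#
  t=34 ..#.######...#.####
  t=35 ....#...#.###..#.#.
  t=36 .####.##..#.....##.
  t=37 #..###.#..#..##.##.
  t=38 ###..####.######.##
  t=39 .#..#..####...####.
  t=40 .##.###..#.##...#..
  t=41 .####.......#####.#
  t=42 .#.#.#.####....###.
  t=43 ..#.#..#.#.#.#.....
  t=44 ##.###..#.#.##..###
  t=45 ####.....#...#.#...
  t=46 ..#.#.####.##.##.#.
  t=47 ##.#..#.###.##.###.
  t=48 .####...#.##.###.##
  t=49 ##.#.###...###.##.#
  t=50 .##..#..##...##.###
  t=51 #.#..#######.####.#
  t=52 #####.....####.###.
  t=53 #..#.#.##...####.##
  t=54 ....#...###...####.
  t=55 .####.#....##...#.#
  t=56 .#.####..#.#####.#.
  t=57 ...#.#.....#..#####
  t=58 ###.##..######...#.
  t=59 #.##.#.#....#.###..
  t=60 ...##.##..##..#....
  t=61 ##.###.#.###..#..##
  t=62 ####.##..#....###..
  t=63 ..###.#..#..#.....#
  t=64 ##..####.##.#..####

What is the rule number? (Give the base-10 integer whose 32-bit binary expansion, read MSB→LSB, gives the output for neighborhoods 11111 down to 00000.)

1838822999

  nb #####: next=.  (t=0,i=6, bit31=0)
  nb ####.: next=#  (t=0,i=9, bit30=1)
  nb ###.#: next=#  (t=0,i=10, bit29=1)
  nb ###..: next=.  (t=0,i=1, bit28=0)
  nb ##.##: next=#  (t=0,i=17, bit27=1)
  nb ##.#.: next=#  (t=0,i=11, bit26=1)
  nb ##..#: next=.  (t=0,i=2, bit25=0)
  nb ##...: next=#  (t=1,i=0, bit24=1)
  nb #.###: next=#  (t=0,i=14, bit23=1)
  nb #.##.: next=.  (t=9,i=6, bit22=0)
  nb #.#.#: next=.  (t=0,i=12, bit21=0)
  nb #.#..: next=#  (t=5,i=0, bit20=1)
  nb #..##: next=#  (t=0,i=3, bit19=1)
  nb #..#.: next=.  (t=1,i=13, bit18=0)
  nb #...#: next=#  (t=1,i=1, bit17=1)
  nb #....: next=.  (t=1,i=5, bit16=0)
  nb .####: next=.  (t=0,i=5, bit15=0)
  nb .###.: next=.  (t=0,i=0, bit14=0)
  nb .##.#: next=#  (t=7,i=11, bit13=1)
  nb .##..: next=#  (t=2,i=7, bit12=1)
  nb .#.##: next=.  (t=0,i=13, bit11=0)
  nb .#.#.: next=#  (t=5,i=10, bit10=1)
  nb .#..#: next=#  (t=2,i=17, bit9=1)
  nb .#...: next=.  (t=1,i=4, bit8=0)
  nb ..###: next=.  (t=0,i=4, bit7=0)
  nb ..##.: next=#  (t=2,i=6, bit6=1)
  nb ..#.#: next=.  (t=1,i=14, bit5=0)
  nb ..#..: next=#  (t=1,i=3, bit4=1)
  nb ...##: next=.  (t=1,i=8, bit3=0)
  nb ...#.: next=#  (t=1,i=2, bit2=1)
  nb ....#: next=#  (t=1,i=7, bit1=1)
  nb .....: next=#  (t=1,i=6, bit0=1)
  bits 01101101100110100011011001010111 = 1838822999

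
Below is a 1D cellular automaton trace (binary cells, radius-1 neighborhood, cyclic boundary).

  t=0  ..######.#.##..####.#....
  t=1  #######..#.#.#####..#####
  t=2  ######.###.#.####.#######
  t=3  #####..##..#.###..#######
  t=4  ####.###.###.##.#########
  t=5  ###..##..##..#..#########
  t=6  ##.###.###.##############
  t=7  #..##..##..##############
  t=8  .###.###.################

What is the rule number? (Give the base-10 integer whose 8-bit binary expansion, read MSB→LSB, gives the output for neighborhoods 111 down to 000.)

  ### -> #   bit 7 = 1  t=0,i=3
  ##. -> .   bit 6 = 0  t=0,i=7
  #.# -> .   bit 5 = 0  t=0,i=8
  #.. -> #   bit 4 = 1  t=0,i=13
  .## -> #   bit 3 = 1  t=0,i=2
  .#. -> #   bit 2 = 1  t=0,i=9
  ..# -> #   bit 1 = 1  t=0,i=1
  ... -> #   bit 0 = 1  t=0,i=0
  bits 10011111 = 159

159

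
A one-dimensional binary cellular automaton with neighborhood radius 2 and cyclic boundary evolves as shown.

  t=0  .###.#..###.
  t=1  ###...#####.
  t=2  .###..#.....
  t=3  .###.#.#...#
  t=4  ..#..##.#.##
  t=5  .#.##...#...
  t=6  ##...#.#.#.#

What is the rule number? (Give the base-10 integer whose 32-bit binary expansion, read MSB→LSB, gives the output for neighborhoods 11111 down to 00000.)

  [31] ##### => .  t=1,i=8
  [30] ####. => .  t=1,i=9
  [29] ###.# => .  t=0,i=3
  [28] ###.. => #  t=0,i=10
  [27] ##.## => .  t=1,i=11
  [26] ##.#. => .  t=0,i=4
  [25] ##..# => .  t=0,i=11
  [24] ##... => #  t=1,i=3
  [23] #.### => .  t=1,i=0
  [22] #.##. => .  t=4,i=10
  [21] #.#.# => #  t=3,i=5
  [20] #.#.. => .  t=0,i=5
  [19] #..## => #  t=0,i=0
  [18] #..#. => #  t=2,i=5
  [17] #...# => .  t=1,i=4
  [16] #.... => .  t=2,i=8
  [15] .#### => .  t=1,i=7
  [14] .###. => #  t=0,i=2
  [13] .##.# => .  t=4,i=6
  [12] .##.. => .  t=4,i=11
  [11] .#.## => .  t=3,i=0
  [10] .#.#. => #  t=3,i=6
  [9] .#..# => #  t=0,i=6
  [8] .#... => #  t=2,i=7
  [7] ..### => #  t=0,i=1
  [6] ..##. => .  t=4,i=5
  [5] ..#.# => #  t=3,i=11
  [4] ..#.. => .  t=2,i=6
  [3] ...## => .  t=1,i=5
  [2] ...#. => #  t=3,i=10
  [1] ....# => #  t=2,i=11
  [0] ..... => .  t=2,i=9
  bits 00010001001011000100011110100110 = 288114598

288114598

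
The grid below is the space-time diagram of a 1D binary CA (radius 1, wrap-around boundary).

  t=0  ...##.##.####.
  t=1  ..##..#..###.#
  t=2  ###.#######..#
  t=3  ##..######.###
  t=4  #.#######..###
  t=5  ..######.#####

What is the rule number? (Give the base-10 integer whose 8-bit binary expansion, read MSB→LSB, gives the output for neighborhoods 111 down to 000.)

158

  ### -> #   bit 7 = 1  t=0,i=10
  ##. -> .   bit 6 = 0  t=0,i=4
  #.# -> .   bit 5 = 0  t=0,i=5
  #.. -> #   bit 4 = 1  t=0,i=13
  .## -> #   bit 3 = 1  t=0,i=3
  .#. -> #   bit 2 = 1  t=1,i=6
  ..# -> #   bit 1 = 1  t=0,i=2
  ... -> .   bit 0 = 0  t=0,i=0
  bits 10011110 = 158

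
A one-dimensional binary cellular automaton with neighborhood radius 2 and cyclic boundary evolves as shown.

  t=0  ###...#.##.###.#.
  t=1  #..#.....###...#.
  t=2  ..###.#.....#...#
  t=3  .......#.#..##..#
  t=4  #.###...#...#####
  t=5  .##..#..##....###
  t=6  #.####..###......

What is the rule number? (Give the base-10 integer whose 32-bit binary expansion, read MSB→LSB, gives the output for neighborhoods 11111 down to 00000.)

3416536401

  #####|#  b31=1 t=4,i=14
  ####.|#  b30=1 t=4,i=16
  ###.#|.  b29=0 t=0,i=13
  ###..|.  b28=0 t=0,i=2
  ##.##|#  b27=1 t=0,i=10
  ##.#.|.  b26=0 t=0,i=14
  ##..#|#  b25=1 t=3,i=14
  ##...|#  b24=1 t=0,i=3
  #.###|#  b23=1 t=0,i=0
  #.##.|.  b22=0 t=0,i=8
  #.#.#|#  b21=1 t=0,i=15
  #.#..|.  b20=0 t=1,i=0
  #..##|.  b19=0 t=2,i=1
  #..#.|#  b18=1 t=1,i=2
  #...#|.  b17=0 t=0,i=4
  #....|.  b16=0 t=1,i=5
  .####|.  b15=0 t=4,i=13
  .###.|.  b14=0 t=0,i=1
  .##.#|#  b13=1 t=0,i=9
  .##..|#  b12=1 t=3,i=13
  .#.##|.  b11=0 t=0,i=7
  .#.#.|#  b10=1 t=1,i=16
  .#..#|.  b9=0 t=1,i=1
  .#...|#  b8=1 t=1,i=4
  ..###|.  b7=0 t=1,i=9
  ..##.|#  b6=1 t=3,i=12
  ..#.#|.  b5=0 t=0,i=6
  ..#..|#  b4=1 t=1,i=3
  ...##|.  b3=0 t=1,i=8
  ...#.|.  b2=0 t=0,i=5
  ....#|.  b1=0 t=1,i=7
  .....|#  b0=1 t=1,i=6
  bits 11001011101001000011010101010001 = 3416536401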